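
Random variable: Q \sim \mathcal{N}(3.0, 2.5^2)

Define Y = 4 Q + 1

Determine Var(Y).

For Y = aQ + b: Var(Y) = a² * Var(Q)
Var(Q) = 2.5^2 = 6.25
Var(Y) = 4² * 6.25 = 16 * 6.25 = 100

100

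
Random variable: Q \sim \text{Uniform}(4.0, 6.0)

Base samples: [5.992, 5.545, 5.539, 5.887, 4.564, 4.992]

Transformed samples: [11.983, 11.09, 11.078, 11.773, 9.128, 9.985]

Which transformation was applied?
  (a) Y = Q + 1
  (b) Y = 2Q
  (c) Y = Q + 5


Checking option (b) Y = 2Q:
  Q = 5.992 -> Y = 11.983 ✓
  Q = 5.545 -> Y = 11.09 ✓
  Q = 5.539 -> Y = 11.078 ✓
All samples match this transformation.

(b) 2Q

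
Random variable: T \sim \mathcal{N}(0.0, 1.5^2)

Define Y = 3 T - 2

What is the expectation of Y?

For Y = 3T - 2:
E[Y] = 3 * E[T] - 2
E[T] = 0.0 = 0
E[Y] = 3 * 0 - 2 = -2

-2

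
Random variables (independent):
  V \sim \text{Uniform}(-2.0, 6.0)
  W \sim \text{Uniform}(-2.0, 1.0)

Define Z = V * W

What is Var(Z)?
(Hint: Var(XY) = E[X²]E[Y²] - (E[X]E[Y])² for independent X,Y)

Var(XY) = E[X²]E[Y²] - (E[X]E[Y])²
E[V] = 2, Var(V) = 5.3333333
E[W] = -0.5, Var(W) = 0.75
E[V²] = 5.3333333 + 2² = 9.3333333
E[W²] = 0.75 + (-0.5)² = 1
Var(Z) = 9.3333333*1 - (2*(-0.5))²
= 9.3333333 - 1 = 8.3333333

8.3333333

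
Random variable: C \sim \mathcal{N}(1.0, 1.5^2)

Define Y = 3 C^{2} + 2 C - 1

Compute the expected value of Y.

E[Y] = 3*E[C²] + 2*E[C] - 1
E[C] = 1
E[C²] = Var(C) + (E[C])² = 2.25 + 1 = 3.25
E[Y] = 3*3.25 + 2*1 - 1 = 10.75

10.75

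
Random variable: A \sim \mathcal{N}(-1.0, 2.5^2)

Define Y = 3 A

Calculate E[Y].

For Y = 3A:
E[Y] = 3 * E[A]
E[A] = -1.0 = -1
E[Y] = 3 * (-1) = -3

-3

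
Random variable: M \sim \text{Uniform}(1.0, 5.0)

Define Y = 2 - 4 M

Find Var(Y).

For Y = aM + b: Var(Y) = a² * Var(M)
Var(M) = (5 - 1)^2/12 = 1.3333333
Var(Y) = (-4)² * 1.3333333 = 16 * 1.3333333 = 21.333333

21.333333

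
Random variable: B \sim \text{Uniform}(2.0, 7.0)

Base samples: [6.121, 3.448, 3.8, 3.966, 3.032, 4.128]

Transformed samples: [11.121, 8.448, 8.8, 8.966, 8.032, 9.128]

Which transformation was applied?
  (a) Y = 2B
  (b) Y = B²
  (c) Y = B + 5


Checking option (c) Y = B + 5:
  B = 6.121 -> Y = 11.121 ✓
  B = 3.448 -> Y = 8.448 ✓
  B = 3.8 -> Y = 8.8 ✓
All samples match this transformation.

(c) B + 5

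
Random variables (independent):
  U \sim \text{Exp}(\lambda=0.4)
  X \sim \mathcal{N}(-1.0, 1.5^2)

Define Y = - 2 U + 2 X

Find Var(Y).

For independent RVs: Var(aX + bY) = a²Var(X) + b²Var(Y)
Var(U) = 6.25
Var(X) = 2.25
Var(Y) = (-2)²*6.25 + 2²*2.25
= 4*6.25 + 4*2.25 = 34

34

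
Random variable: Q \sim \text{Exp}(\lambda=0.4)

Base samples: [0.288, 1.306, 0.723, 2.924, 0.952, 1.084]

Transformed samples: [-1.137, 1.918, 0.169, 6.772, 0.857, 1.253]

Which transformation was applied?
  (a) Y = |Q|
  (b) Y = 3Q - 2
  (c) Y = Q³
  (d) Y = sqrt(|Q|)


Checking option (b) Y = 3Q - 2:
  Q = 0.288 -> Y = -1.137 ✓
  Q = 1.306 -> Y = 1.918 ✓
  Q = 0.723 -> Y = 0.169 ✓
All samples match this transformation.

(b) 3Q - 2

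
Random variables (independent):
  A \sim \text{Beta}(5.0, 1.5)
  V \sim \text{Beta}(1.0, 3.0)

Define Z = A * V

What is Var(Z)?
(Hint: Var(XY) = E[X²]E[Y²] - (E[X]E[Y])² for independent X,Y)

Var(XY) = E[X²]E[Y²] - (E[X]E[Y])²
E[A] = 0.76923077, Var(A) = 0.023668639
E[V] = 0.25, Var(V) = 0.0375
E[A²] = 0.023668639 + 0.76923077² = 0.61538462
E[V²] = 0.0375 + 0.25² = 0.1
Var(Z) = 0.61538462*0.1 - (0.76923077*0.25)²
= 0.061538462 - 0.036982249 = 0.024556213

0.024556213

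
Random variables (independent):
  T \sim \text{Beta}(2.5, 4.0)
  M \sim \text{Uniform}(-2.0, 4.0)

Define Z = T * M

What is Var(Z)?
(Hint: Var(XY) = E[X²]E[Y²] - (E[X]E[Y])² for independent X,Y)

Var(XY) = E[X²]E[Y²] - (E[X]E[Y])²
E[T] = 0.38461538, Var(T) = 0.031558185
E[M] = 1, Var(M) = 3
E[T²] = 0.031558185 + 0.38461538² = 0.17948718
E[M²] = 3 + 1² = 4
Var(Z) = 0.17948718*4 - (0.38461538*1)²
= 0.71794872 - 0.14792899 = 0.57001972

0.57001972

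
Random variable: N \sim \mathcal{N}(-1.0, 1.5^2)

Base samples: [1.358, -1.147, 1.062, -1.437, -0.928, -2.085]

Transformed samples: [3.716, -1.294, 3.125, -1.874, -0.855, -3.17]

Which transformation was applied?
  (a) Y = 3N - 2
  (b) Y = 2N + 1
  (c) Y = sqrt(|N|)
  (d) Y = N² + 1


Checking option (b) Y = 2N + 1:
  N = 1.358 -> Y = 3.716 ✓
  N = -1.147 -> Y = -1.294 ✓
  N = 1.062 -> Y = 3.125 ✓
All samples match this transformation.

(b) 2N + 1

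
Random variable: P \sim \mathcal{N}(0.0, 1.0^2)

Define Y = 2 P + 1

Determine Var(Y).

For Y = aP + b: Var(Y) = a² * Var(P)
Var(P) = 1.0^2 = 1
Var(Y) = 2² * 1 = 4 * 1 = 4

4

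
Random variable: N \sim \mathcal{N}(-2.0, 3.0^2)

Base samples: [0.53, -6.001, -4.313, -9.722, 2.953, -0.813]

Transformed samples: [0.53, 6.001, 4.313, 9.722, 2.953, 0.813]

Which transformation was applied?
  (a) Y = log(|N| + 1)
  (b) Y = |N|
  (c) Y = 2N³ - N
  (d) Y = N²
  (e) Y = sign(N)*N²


Checking option (b) Y = |N|:
  N = 0.53 -> Y = 0.53 ✓
  N = -6.001 -> Y = 6.001 ✓
  N = -4.313 -> Y = 4.313 ✓
All samples match this transformation.

(b) |N|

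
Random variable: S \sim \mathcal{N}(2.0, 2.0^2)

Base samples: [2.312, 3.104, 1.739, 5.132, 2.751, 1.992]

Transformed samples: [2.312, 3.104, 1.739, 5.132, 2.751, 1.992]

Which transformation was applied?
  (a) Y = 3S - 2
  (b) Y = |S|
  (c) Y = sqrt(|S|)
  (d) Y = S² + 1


Checking option (b) Y = |S|:
  S = 2.312 -> Y = 2.312 ✓
  S = 3.104 -> Y = 3.104 ✓
  S = 1.739 -> Y = 1.739 ✓
All samples match this transformation.

(b) |S|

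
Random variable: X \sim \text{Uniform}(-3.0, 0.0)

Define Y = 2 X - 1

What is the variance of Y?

For Y = aX + b: Var(Y) = a² * Var(X)
Var(X) = (0 + 3)^2/12 = 0.75
Var(Y) = 2² * 0.75 = 4 * 0.75 = 3

3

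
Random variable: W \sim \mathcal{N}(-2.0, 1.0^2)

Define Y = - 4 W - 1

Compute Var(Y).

For Y = aW + b: Var(Y) = a² * Var(W)
Var(W) = 1.0^2 = 1
Var(Y) = (-4)² * 1 = 16 * 1 = 16

16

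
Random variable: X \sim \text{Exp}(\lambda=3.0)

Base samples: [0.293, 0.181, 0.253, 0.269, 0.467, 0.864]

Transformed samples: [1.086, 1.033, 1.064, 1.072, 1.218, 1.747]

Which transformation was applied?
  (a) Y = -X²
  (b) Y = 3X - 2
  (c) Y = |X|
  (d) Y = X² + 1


Checking option (d) Y = X² + 1:
  X = 0.293 -> Y = 1.086 ✓
  X = 0.181 -> Y = 1.033 ✓
  X = 0.253 -> Y = 1.064 ✓
All samples match this transformation.

(d) X² + 1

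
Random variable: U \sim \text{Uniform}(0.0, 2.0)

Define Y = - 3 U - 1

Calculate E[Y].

For Y = -3U - 1:
E[Y] = -3 * E[U] - 1
E[U] = (0 + 2)/2 = 1
E[Y] = -3 * 1 - 1 = -4

-4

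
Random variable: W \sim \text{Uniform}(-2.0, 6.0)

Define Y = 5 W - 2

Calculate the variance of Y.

For Y = aW + b: Var(Y) = a² * Var(W)
Var(W) = (6 + 2)^2/12 = 5.3333333
Var(Y) = 5² * 5.3333333 = 25 * 5.3333333 = 133.33333

133.33333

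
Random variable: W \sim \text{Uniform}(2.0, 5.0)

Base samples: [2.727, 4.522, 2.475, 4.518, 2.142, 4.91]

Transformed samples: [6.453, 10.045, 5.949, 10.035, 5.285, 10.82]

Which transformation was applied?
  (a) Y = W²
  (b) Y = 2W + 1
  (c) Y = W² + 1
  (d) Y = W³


Checking option (b) Y = 2W + 1:
  W = 2.727 -> Y = 6.453 ✓
  W = 4.522 -> Y = 10.045 ✓
  W = 2.475 -> Y = 5.949 ✓
All samples match this transformation.

(b) 2W + 1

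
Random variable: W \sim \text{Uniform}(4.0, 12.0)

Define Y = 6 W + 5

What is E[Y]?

For Y = 6W + 5:
E[Y] = 6 * E[W] + 5
E[W] = (4 + 12)/2 = 8
E[Y] = 6 * 8 + 5 = 53

53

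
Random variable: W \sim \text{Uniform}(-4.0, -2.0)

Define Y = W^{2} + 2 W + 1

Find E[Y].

E[Y] = 1*E[W²] + 2*E[W] + 1
E[W] = -3
E[W²] = Var(W) + (E[W])² = 0.33333333 + 9 = 9.3333333
E[Y] = 1*9.3333333 + 2*(-3) + 1 = 4.3333333

4.3333333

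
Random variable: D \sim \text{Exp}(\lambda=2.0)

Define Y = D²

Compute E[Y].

Using E[X²] = Var(X) + (E[X])²:
E[D] = 0.5
Var(D) = 1/2.0^2 = 0.25
E[D²] = 0.25 + 0.5² = 0.25 + 0.25 = 0.5

0.5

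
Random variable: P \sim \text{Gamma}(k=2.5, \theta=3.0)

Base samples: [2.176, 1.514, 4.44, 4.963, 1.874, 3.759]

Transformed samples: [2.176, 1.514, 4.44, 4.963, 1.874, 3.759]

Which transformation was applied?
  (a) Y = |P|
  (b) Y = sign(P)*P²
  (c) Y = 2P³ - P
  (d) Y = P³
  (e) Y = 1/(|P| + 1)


Checking option (a) Y = |P|:
  P = 2.176 -> Y = 2.176 ✓
  P = 1.514 -> Y = 1.514 ✓
  P = 4.44 -> Y = 4.44 ✓
All samples match this transformation.

(a) |P|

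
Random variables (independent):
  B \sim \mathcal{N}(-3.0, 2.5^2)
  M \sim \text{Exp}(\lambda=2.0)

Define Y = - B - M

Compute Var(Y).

For independent RVs: Var(aX + bY) = a²Var(X) + b²Var(Y)
Var(B) = 6.25
Var(M) = 0.25
Var(Y) = (-1)²*6.25 + (-1)²*0.25
= 1*6.25 + 1*0.25 = 6.5

6.5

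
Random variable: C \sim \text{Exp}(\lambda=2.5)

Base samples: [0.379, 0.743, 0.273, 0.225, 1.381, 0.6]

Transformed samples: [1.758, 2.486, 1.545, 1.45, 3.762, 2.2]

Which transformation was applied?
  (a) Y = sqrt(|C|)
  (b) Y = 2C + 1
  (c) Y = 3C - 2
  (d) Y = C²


Checking option (b) Y = 2C + 1:
  C = 0.379 -> Y = 1.758 ✓
  C = 0.743 -> Y = 2.486 ✓
  C = 0.273 -> Y = 1.545 ✓
All samples match this transformation.

(b) 2C + 1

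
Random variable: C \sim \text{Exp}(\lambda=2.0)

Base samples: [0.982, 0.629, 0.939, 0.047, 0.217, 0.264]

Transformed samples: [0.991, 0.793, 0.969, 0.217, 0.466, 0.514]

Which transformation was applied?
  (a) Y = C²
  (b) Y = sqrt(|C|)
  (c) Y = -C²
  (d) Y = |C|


Checking option (b) Y = sqrt(|C|):
  C = 0.982 -> Y = 0.991 ✓
  C = 0.629 -> Y = 0.793 ✓
  C = 0.939 -> Y = 0.969 ✓
All samples match this transformation.

(b) sqrt(|C|)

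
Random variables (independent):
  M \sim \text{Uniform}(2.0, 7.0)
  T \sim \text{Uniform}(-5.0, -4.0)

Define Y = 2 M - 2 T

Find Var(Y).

For independent RVs: Var(aX + bY) = a²Var(X) + b²Var(Y)
Var(M) = 2.0833333
Var(T) = 0.083333333
Var(Y) = 2²*2.0833333 + (-2)²*0.083333333
= 4*2.0833333 + 4*0.083333333 = 8.6666667

8.6666667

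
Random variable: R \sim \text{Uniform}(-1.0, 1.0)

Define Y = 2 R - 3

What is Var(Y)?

For Y = aR + b: Var(Y) = a² * Var(R)
Var(R) = (1 + 1)^2/12 = 0.33333333
Var(Y) = 2² * 0.33333333 = 4 * 0.33333333 = 1.3333333

1.3333333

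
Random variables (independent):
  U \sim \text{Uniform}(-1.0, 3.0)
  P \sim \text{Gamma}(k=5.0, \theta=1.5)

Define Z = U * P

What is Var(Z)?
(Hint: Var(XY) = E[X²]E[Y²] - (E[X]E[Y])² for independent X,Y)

Var(XY) = E[X²]E[Y²] - (E[X]E[Y])²
E[U] = 1, Var(U) = 1.3333333
E[P] = 7.5, Var(P) = 11.25
E[U²] = 1.3333333 + 1² = 2.3333333
E[P²] = 11.25 + 7.5² = 67.5
Var(Z) = 2.3333333*67.5 - (1*7.5)²
= 157.5 - 56.25 = 101.25

101.25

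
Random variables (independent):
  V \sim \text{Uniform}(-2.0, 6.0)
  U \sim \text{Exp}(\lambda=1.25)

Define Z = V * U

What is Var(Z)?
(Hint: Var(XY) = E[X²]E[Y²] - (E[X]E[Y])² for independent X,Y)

Var(XY) = E[X²]E[Y²] - (E[X]E[Y])²
E[V] = 2, Var(V) = 5.3333333
E[U] = 0.8, Var(U) = 0.64
E[V²] = 5.3333333 + 2² = 9.3333333
E[U²] = 0.64 + 0.8² = 1.28
Var(Z) = 9.3333333*1.28 - (2*0.8)²
= 11.946667 - 2.56 = 9.3866667

9.3866667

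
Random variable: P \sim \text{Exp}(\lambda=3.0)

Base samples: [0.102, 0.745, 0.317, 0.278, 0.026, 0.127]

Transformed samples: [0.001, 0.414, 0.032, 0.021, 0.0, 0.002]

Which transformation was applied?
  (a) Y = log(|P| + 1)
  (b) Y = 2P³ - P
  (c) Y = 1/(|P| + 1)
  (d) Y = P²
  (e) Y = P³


Checking option (e) Y = P³:
  P = 0.102 -> Y = 0.001 ✓
  P = 0.745 -> Y = 0.414 ✓
  P = 0.317 -> Y = 0.032 ✓
All samples match this transformation.

(e) P³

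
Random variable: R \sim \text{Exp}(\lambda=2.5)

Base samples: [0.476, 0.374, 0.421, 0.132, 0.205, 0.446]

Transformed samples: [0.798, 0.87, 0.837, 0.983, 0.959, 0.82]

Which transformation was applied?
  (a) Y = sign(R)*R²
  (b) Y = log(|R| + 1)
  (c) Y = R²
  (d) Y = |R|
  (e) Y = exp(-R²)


Checking option (e) Y = exp(-R²):
  R = 0.476 -> Y = 0.798 ✓
  R = 0.374 -> Y = 0.87 ✓
  R = 0.421 -> Y = 0.837 ✓
All samples match this transformation.

(e) exp(-R²)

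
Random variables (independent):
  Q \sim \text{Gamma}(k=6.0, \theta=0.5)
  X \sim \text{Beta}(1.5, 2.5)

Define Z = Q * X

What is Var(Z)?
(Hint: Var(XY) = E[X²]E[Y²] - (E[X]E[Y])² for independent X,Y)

Var(XY) = E[X²]E[Y²] - (E[X]E[Y])²
E[Q] = 3, Var(Q) = 1.5
E[X] = 0.375, Var(X) = 0.046875
E[Q²] = 1.5 + 3² = 10.5
E[X²] = 0.046875 + 0.375² = 0.1875
Var(Z) = 10.5*0.1875 - (3*0.375)²
= 1.96875 - 1.265625 = 0.703125

0.703125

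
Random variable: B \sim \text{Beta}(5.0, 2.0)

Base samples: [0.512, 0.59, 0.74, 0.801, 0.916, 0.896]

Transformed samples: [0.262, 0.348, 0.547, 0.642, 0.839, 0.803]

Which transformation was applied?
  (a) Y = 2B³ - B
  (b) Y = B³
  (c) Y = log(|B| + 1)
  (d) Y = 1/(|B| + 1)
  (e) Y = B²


Checking option (e) Y = B²:
  B = 0.512 -> Y = 0.262 ✓
  B = 0.59 -> Y = 0.348 ✓
  B = 0.74 -> Y = 0.547 ✓
All samples match this transformation.

(e) B²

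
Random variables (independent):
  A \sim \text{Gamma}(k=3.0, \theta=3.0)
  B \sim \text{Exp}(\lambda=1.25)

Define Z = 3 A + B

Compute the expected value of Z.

E[Z] = 3*E[A] + 1*E[B]
E[A] = 9
E[B] = 0.8
E[Z] = 3*9 + 1*0.8 = 27.8

27.8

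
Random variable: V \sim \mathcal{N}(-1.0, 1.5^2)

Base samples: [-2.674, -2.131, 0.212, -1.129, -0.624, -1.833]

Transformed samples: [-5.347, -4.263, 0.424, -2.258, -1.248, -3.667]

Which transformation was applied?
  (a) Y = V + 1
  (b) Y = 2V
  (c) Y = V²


Checking option (b) Y = 2V:
  V = -2.674 -> Y = -5.347 ✓
  V = -2.131 -> Y = -4.263 ✓
  V = 0.212 -> Y = 0.424 ✓
All samples match this transformation.

(b) 2V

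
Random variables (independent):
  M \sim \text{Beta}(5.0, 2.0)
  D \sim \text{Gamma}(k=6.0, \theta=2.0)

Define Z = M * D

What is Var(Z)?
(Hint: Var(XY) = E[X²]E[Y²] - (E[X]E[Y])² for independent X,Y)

Var(XY) = E[X²]E[Y²] - (E[X]E[Y])²
E[M] = 0.71428571, Var(M) = 0.025510204
E[D] = 12, Var(D) = 24
E[M²] = 0.025510204 + 0.71428571² = 0.53571429
E[D²] = 24 + 12² = 168
Var(Z) = 0.53571429*168 - (0.71428571*12)²
= 90 - 73.469388 = 16.530612

16.530612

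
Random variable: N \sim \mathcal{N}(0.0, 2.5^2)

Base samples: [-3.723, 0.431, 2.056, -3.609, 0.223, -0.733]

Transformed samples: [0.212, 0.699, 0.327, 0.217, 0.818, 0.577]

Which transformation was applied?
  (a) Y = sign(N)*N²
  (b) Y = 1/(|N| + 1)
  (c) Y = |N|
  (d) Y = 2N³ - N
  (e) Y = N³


Checking option (b) Y = 1/(|N| + 1):
  N = -3.723 -> Y = 0.212 ✓
  N = 0.431 -> Y = 0.699 ✓
  N = 2.056 -> Y = 0.327 ✓
All samples match this transformation.

(b) 1/(|N| + 1)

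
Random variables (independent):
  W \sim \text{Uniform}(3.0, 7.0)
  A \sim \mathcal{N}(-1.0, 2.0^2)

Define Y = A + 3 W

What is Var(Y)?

For independent RVs: Var(aX + bY) = a²Var(X) + b²Var(Y)
Var(W) = 1.3333333
Var(A) = 4
Var(Y) = 3²*1.3333333 + 1²*4
= 9*1.3333333 + 1*4 = 16

16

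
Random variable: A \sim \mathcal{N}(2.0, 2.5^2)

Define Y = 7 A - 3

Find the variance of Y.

For Y = aA + b: Var(Y) = a² * Var(A)
Var(A) = 2.5^2 = 6.25
Var(Y) = 7² * 6.25 = 49 * 6.25 = 306.25

306.25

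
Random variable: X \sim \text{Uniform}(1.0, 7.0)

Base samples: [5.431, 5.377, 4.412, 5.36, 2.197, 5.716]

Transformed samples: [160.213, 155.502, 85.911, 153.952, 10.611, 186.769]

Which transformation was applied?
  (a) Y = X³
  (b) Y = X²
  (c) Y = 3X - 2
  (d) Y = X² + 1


Checking option (a) Y = X³:
  X = 5.431 -> Y = 160.213 ✓
  X = 5.377 -> Y = 155.502 ✓
  X = 4.412 -> Y = 85.911 ✓
All samples match this transformation.

(a) X³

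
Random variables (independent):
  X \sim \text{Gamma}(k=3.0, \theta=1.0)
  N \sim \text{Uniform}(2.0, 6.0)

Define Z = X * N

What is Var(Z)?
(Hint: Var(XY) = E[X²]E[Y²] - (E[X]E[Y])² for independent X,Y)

Var(XY) = E[X²]E[Y²] - (E[X]E[Y])²
E[X] = 3, Var(X) = 3
E[N] = 4, Var(N) = 1.3333333
E[X²] = 3 + 3² = 12
E[N²] = 1.3333333 + 4² = 17.333333
Var(Z) = 12*17.333333 - (3*4)²
= 208 - 144 = 64

64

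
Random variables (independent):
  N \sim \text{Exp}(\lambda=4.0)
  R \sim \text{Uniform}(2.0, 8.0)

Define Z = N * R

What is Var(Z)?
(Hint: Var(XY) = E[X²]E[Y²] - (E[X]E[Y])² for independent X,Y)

Var(XY) = E[X²]E[Y²] - (E[X]E[Y])²
E[N] = 0.25, Var(N) = 0.0625
E[R] = 5, Var(R) = 3
E[N²] = 0.0625 + 0.25² = 0.125
E[R²] = 3 + 5² = 28
Var(Z) = 0.125*28 - (0.25*5)²
= 3.5 - 1.5625 = 1.9375

1.9375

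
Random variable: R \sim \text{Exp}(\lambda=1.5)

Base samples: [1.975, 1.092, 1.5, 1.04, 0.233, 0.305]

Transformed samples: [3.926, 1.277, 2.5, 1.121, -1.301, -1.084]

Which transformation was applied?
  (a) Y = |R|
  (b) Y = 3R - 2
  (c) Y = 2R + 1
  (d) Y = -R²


Checking option (b) Y = 3R - 2:
  R = 1.975 -> Y = 3.926 ✓
  R = 1.092 -> Y = 1.277 ✓
  R = 1.5 -> Y = 2.5 ✓
All samples match this transformation.

(b) 3R - 2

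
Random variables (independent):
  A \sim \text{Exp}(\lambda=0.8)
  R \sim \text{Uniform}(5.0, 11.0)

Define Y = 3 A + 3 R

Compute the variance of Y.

For independent RVs: Var(aX + bY) = a²Var(X) + b²Var(Y)
Var(A) = 1.5625
Var(R) = 3
Var(Y) = 3²*1.5625 + 3²*3
= 9*1.5625 + 9*3 = 41.0625

41.0625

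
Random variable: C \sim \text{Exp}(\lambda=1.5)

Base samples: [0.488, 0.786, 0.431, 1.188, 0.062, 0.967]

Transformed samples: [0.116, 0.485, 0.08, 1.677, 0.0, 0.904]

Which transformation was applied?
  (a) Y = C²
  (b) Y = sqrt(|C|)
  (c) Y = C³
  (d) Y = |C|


Checking option (c) Y = C³:
  C = 0.488 -> Y = 0.116 ✓
  C = 0.786 -> Y = 0.485 ✓
  C = 0.431 -> Y = 0.08 ✓
All samples match this transformation.

(c) C³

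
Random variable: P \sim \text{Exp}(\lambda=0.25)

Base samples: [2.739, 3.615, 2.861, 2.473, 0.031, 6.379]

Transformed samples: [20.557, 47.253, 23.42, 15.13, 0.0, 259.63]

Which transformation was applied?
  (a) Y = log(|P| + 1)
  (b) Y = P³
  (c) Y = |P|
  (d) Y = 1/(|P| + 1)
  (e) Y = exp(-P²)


Checking option (b) Y = P³:
  P = 2.739 -> Y = 20.557 ✓
  P = 3.615 -> Y = 47.253 ✓
  P = 2.861 -> Y = 23.42 ✓
All samples match this transformation.

(b) P³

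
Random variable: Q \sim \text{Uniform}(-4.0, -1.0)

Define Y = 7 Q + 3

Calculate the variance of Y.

For Y = aQ + b: Var(Y) = a² * Var(Q)
Var(Q) = (-1 + 4)^2/12 = 0.75
Var(Y) = 7² * 0.75 = 49 * 0.75 = 36.75

36.75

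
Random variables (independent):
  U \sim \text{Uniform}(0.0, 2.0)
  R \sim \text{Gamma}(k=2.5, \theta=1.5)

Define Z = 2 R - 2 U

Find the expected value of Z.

E[Z] = -2*E[U] + 2*E[R]
E[U] = 1
E[R] = 3.75
E[Z] = -2*1 + 2*3.75 = 5.5

5.5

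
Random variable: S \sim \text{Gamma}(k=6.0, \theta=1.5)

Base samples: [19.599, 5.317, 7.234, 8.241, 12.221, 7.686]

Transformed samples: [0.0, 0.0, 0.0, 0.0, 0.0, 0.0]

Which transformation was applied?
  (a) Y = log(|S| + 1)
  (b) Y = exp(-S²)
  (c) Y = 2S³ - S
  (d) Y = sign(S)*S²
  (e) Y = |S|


Checking option (b) Y = exp(-S²):
  S = 19.599 -> Y = 0.0 ✓
  S = 5.317 -> Y = 0.0 ✓
  S = 7.234 -> Y = 0.0 ✓
All samples match this transformation.

(b) exp(-S²)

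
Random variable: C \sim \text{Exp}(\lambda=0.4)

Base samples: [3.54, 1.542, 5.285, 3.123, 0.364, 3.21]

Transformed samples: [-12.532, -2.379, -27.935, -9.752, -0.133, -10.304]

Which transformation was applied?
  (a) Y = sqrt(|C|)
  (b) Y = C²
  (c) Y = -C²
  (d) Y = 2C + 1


Checking option (c) Y = -C²:
  C = 3.54 -> Y = -12.532 ✓
  C = 1.542 -> Y = -2.379 ✓
  C = 5.285 -> Y = -27.935 ✓
All samples match this transformation.

(c) -C²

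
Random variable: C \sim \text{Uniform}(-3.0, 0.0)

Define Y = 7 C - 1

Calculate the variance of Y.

For Y = aC + b: Var(Y) = a² * Var(C)
Var(C) = (0 + 3)^2/12 = 0.75
Var(Y) = 7² * 0.75 = 49 * 0.75 = 36.75

36.75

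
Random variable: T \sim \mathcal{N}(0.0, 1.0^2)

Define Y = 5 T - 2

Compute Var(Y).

For Y = aT + b: Var(Y) = a² * Var(T)
Var(T) = 1.0^2 = 1
Var(Y) = 5² * 1 = 25 * 1 = 25

25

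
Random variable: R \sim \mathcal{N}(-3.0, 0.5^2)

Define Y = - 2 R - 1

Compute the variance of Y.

For Y = aR + b: Var(Y) = a² * Var(R)
Var(R) = 0.5^2 = 0.25
Var(Y) = (-2)² * 0.25 = 4 * 0.25 = 1

1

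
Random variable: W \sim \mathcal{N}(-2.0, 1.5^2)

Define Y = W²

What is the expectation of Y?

Using E[X²] = Var(X) + (E[X])²:
E[W] = -2
Var(W) = 1.5^2 = 2.25
E[W²] = 2.25 + (-2)² = 2.25 + 4 = 6.25

6.25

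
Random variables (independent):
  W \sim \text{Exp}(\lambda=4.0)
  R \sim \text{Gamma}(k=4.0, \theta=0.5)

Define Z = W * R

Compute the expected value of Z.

For independent RVs: E[XY] = E[X]*E[Y]
E[W] = 0.25
E[R] = 2
E[Z] = 0.25 * 2 = 0.5

0.5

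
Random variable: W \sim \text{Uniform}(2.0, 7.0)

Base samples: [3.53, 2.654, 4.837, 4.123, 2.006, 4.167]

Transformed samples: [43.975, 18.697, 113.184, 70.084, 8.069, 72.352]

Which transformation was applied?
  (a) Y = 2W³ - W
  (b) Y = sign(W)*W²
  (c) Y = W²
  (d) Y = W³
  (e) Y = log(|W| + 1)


Checking option (d) Y = W³:
  W = 3.53 -> Y = 43.975 ✓
  W = 2.654 -> Y = 18.697 ✓
  W = 4.837 -> Y = 113.184 ✓
All samples match this transformation.

(d) W³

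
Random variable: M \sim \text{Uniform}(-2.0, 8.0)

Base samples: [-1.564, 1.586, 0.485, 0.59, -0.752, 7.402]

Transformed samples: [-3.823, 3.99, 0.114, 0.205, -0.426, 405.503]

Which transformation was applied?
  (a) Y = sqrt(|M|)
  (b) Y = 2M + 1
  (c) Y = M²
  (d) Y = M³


Checking option (d) Y = M³:
  M = -1.564 -> Y = -3.823 ✓
  M = 1.586 -> Y = 3.99 ✓
  M = 0.485 -> Y = 0.114 ✓
All samples match this transformation.

(d) M³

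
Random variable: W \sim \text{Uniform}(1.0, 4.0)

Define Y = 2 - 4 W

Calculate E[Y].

For Y = -4W + 2:
E[Y] = -4 * E[W] + 2
E[W] = (1 + 4)/2 = 2.5
E[Y] = -4 * 2.5 + 2 = -8

-8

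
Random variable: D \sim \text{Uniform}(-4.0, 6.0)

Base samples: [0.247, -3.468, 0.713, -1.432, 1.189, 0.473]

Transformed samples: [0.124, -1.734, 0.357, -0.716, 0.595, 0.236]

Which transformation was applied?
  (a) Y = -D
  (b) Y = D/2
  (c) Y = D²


Checking option (b) Y = D/2:
  D = 0.247 -> Y = 0.124 ✓
  D = -3.468 -> Y = -1.734 ✓
  D = 0.713 -> Y = 0.357 ✓
All samples match this transformation.

(b) D/2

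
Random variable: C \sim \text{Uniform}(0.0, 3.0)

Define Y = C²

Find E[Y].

E[C²] = Var(C) + (E[C])² = 0.75 + 2.25 = 3

3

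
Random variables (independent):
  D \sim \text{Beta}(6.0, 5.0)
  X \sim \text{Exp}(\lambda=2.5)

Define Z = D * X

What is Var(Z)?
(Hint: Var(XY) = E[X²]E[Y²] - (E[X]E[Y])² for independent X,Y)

Var(XY) = E[X²]E[Y²] - (E[X]E[Y])²
E[D] = 0.54545455, Var(D) = 0.020661157
E[X] = 0.4, Var(X) = 0.16
E[D²] = 0.020661157 + 0.54545455² = 0.31818182
E[X²] = 0.16 + 0.4² = 0.32
Var(Z) = 0.31818182*0.32 - (0.54545455*0.4)²
= 0.10181818 - 0.047603306 = 0.054214876

0.054214876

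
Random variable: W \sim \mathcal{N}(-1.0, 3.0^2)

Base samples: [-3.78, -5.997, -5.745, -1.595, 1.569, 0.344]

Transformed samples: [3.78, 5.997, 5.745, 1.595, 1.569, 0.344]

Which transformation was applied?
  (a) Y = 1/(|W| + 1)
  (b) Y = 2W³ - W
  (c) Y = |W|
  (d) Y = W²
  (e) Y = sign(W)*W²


Checking option (c) Y = |W|:
  W = -3.78 -> Y = 3.78 ✓
  W = -5.997 -> Y = 5.997 ✓
  W = -5.745 -> Y = 5.745 ✓
All samples match this transformation.

(c) |W|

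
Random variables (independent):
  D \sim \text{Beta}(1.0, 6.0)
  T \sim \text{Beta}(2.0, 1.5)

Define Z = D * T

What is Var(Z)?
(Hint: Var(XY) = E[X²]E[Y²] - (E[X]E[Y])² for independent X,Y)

Var(XY) = E[X²]E[Y²] - (E[X]E[Y])²
E[D] = 0.14285714, Var(D) = 0.015306122
E[T] = 0.57142857, Var(T) = 0.054421769
E[D²] = 0.015306122 + 0.14285714² = 0.035714286
E[T²] = 0.054421769 + 0.57142857² = 0.38095238
Var(Z) = 0.035714286*0.38095238 - (0.14285714*0.57142857)²
= 0.013605442 - 0.00666389 = 0.0069415521

0.0069415521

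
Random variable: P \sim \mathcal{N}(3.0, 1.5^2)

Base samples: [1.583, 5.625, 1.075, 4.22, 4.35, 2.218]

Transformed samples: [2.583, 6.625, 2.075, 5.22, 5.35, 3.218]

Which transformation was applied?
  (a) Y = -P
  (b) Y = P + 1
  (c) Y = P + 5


Checking option (b) Y = P + 1:
  P = 1.583 -> Y = 2.583 ✓
  P = 5.625 -> Y = 6.625 ✓
  P = 1.075 -> Y = 2.075 ✓
All samples match this transformation.

(b) P + 1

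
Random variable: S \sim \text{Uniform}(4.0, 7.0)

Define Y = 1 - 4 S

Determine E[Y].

For Y = -4S + 1:
E[Y] = -4 * E[S] + 1
E[S] = (4 + 7)/2 = 5.5
E[Y] = -4 * 5.5 + 1 = -21

-21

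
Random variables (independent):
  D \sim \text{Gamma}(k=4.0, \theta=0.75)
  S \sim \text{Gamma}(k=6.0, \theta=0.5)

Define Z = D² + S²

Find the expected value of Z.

E[Z] = E[D²] + E[S²]
E[D²] = Var(D) + E[D]² = 2.25 + 9 = 11.25
E[S²] = Var(S) + E[S]² = 1.5 + 9 = 10.5
E[Z] = 11.25 + 10.5 = 21.75

21.75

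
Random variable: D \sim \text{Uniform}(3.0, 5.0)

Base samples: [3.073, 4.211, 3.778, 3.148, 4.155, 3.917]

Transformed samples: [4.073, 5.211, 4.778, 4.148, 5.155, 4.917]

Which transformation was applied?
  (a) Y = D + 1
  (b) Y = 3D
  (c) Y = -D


Checking option (a) Y = D + 1:
  D = 3.073 -> Y = 4.073 ✓
  D = 4.211 -> Y = 5.211 ✓
  D = 3.778 -> Y = 4.778 ✓
All samples match this transformation.

(a) D + 1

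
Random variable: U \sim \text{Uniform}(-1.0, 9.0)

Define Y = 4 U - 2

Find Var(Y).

For Y = aU + b: Var(Y) = a² * Var(U)
Var(U) = (9 + 1)^2/12 = 8.3333333
Var(Y) = 4² * 8.3333333 = 16 * 8.3333333 = 133.33333

133.33333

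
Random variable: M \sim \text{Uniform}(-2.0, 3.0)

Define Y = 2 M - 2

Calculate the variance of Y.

For Y = aM + b: Var(Y) = a² * Var(M)
Var(M) = (3 + 2)^2/12 = 2.0833333
Var(Y) = 2² * 2.0833333 = 4 * 2.0833333 = 8.3333333

8.3333333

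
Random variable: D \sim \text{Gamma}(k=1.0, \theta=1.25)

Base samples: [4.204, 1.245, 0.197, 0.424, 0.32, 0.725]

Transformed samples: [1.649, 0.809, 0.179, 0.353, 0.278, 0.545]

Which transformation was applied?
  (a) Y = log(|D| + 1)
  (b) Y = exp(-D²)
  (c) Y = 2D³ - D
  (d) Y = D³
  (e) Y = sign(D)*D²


Checking option (a) Y = log(|D| + 1):
  D = 4.204 -> Y = 1.649 ✓
  D = 1.245 -> Y = 0.809 ✓
  D = 0.197 -> Y = 0.179 ✓
All samples match this transformation.

(a) log(|D| + 1)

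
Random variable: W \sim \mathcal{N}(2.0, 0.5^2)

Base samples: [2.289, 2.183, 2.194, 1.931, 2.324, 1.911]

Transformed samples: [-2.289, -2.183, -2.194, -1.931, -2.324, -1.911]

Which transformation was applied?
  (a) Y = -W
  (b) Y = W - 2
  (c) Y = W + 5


Checking option (a) Y = -W:
  W = 2.289 -> Y = -2.289 ✓
  W = 2.183 -> Y = -2.183 ✓
  W = 2.194 -> Y = -2.194 ✓
All samples match this transformation.

(a) -W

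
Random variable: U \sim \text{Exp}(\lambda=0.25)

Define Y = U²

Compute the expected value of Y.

Using E[X²] = Var(X) + (E[X])²:
E[U] = 4
Var(U) = 1/0.25^2 = 16
E[U²] = 16 + 4² = 16 + 16 = 32

32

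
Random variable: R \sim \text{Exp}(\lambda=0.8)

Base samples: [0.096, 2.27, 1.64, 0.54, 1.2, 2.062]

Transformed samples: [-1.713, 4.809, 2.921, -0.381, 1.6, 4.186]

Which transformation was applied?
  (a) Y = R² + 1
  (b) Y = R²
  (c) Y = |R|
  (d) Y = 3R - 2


Checking option (d) Y = 3R - 2:
  R = 0.096 -> Y = -1.713 ✓
  R = 2.27 -> Y = 4.809 ✓
  R = 1.64 -> Y = 2.921 ✓
All samples match this transformation.

(d) 3R - 2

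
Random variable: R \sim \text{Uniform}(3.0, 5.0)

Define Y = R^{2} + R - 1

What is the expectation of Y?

E[Y] = 1*E[R²] + 1*E[R] - 1
E[R] = 4
E[R²] = Var(R) + (E[R])² = 0.33333333 + 16 = 16.333333
E[Y] = 1*16.333333 + 1*4 - 1 = 19.333333

19.333333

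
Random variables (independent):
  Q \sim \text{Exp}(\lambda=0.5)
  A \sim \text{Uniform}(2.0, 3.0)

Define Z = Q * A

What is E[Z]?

For independent RVs: E[XY] = E[X]*E[Y]
E[Q] = 2
E[A] = 2.5
E[Z] = 2 * 2.5 = 5

5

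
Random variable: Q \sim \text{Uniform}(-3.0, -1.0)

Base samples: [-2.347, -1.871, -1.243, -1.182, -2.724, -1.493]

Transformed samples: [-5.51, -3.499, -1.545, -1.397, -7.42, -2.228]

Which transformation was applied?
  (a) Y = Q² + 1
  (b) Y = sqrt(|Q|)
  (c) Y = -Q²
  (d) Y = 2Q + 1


Checking option (c) Y = -Q²:
  Q = -2.347 -> Y = -5.51 ✓
  Q = -1.871 -> Y = -3.499 ✓
  Q = -1.243 -> Y = -1.545 ✓
All samples match this transformation.

(c) -Q²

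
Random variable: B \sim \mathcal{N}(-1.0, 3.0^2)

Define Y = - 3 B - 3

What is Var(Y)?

For Y = aB + b: Var(Y) = a² * Var(B)
Var(B) = 3.0^2 = 9
Var(Y) = (-3)² * 9 = 9 * 9 = 81

81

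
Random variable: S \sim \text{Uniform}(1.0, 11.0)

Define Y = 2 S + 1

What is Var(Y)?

For Y = aS + b: Var(Y) = a² * Var(S)
Var(S) = (11 - 1)^2/12 = 8.3333333
Var(Y) = 2² * 8.3333333 = 4 * 8.3333333 = 33.333333

33.333333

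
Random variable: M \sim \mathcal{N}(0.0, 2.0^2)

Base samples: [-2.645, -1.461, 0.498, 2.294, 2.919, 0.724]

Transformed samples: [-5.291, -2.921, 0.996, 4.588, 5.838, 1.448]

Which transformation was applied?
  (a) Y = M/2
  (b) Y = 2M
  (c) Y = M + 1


Checking option (b) Y = 2M:
  M = -2.645 -> Y = -5.291 ✓
  M = -1.461 -> Y = -2.921 ✓
  M = 0.498 -> Y = 0.996 ✓
All samples match this transformation.

(b) 2M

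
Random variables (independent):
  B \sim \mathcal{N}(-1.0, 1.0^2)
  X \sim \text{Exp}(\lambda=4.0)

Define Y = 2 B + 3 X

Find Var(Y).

For independent RVs: Var(aX + bY) = a²Var(X) + b²Var(Y)
Var(B) = 1
Var(X) = 0.0625
Var(Y) = 2²*1 + 3²*0.0625
= 4*1 + 9*0.0625 = 4.5625

4.5625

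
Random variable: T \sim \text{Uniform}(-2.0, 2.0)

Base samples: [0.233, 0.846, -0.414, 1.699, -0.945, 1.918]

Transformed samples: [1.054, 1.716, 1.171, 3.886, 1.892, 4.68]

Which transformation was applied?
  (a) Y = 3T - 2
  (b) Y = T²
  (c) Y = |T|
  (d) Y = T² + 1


Checking option (d) Y = T² + 1:
  T = 0.233 -> Y = 1.054 ✓
  T = 0.846 -> Y = 1.716 ✓
  T = -0.414 -> Y = 1.171 ✓
All samples match this transformation.

(d) T² + 1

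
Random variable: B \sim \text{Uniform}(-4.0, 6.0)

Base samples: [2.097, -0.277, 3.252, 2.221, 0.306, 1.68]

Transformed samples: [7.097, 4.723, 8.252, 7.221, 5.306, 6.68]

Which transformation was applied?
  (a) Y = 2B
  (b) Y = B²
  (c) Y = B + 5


Checking option (c) Y = B + 5:
  B = 2.097 -> Y = 7.097 ✓
  B = -0.277 -> Y = 4.723 ✓
  B = 3.252 -> Y = 8.252 ✓
All samples match this transformation.

(c) B + 5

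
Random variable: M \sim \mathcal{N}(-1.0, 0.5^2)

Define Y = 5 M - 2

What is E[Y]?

For Y = 5M - 2:
E[Y] = 5 * E[M] - 2
E[M] = -1.0 = -1
E[Y] = 5 * (-1) - 2 = -7

-7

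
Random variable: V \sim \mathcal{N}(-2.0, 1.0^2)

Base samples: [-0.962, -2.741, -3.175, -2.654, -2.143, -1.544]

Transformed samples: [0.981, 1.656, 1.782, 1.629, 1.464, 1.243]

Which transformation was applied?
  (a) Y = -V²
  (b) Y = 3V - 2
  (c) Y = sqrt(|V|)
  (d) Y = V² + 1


Checking option (c) Y = sqrt(|V|):
  V = -0.962 -> Y = 0.981 ✓
  V = -2.741 -> Y = 1.656 ✓
  V = -3.175 -> Y = 1.782 ✓
All samples match this transformation.

(c) sqrt(|V|)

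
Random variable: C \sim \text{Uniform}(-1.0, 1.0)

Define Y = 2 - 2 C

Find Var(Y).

For Y = aC + b: Var(Y) = a² * Var(C)
Var(C) = (1 + 1)^2/12 = 0.33333333
Var(Y) = (-2)² * 0.33333333 = 4 * 0.33333333 = 1.3333333

1.3333333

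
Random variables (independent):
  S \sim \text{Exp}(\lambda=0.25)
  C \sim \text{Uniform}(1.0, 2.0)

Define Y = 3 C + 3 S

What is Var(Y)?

For independent RVs: Var(aX + bY) = a²Var(X) + b²Var(Y)
Var(S) = 16
Var(C) = 0.083333333
Var(Y) = 3²*16 + 3²*0.083333333
= 9*16 + 9*0.083333333 = 144.75

144.75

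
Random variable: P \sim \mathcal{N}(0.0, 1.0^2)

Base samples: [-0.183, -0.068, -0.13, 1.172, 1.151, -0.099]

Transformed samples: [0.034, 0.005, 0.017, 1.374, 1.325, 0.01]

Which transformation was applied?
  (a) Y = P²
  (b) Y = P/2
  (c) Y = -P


Checking option (a) Y = P²:
  P = -0.183 -> Y = 0.034 ✓
  P = -0.068 -> Y = 0.005 ✓
  P = -0.13 -> Y = 0.017 ✓
All samples match this transformation.

(a) P²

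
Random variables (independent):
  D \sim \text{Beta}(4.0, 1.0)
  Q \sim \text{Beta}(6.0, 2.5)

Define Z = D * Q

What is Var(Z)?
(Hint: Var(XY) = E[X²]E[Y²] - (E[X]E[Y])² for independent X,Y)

Var(XY) = E[X²]E[Y²] - (E[X]E[Y])²
E[D] = 0.8, Var(D) = 0.026666667
E[Q] = 0.70588235, Var(Q) = 0.021853943
E[D²] = 0.026666667 + 0.8² = 0.66666667
E[Q²] = 0.021853943 + 0.70588235² = 0.52012384
Var(Z) = 0.66666667*0.52012384 - (0.8*0.70588235)²
= 0.34674923 - 0.31889273 = 0.027856492

0.027856492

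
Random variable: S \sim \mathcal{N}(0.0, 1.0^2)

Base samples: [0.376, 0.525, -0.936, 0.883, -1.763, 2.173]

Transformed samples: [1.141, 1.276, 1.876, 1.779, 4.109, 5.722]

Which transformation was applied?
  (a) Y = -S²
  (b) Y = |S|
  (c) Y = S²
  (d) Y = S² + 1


Checking option (d) Y = S² + 1:
  S = 0.376 -> Y = 1.141 ✓
  S = 0.525 -> Y = 1.276 ✓
  S = -0.936 -> Y = 1.876 ✓
All samples match this transformation.

(d) S² + 1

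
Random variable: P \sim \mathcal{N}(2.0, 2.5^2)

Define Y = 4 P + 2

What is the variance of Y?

For Y = aP + b: Var(Y) = a² * Var(P)
Var(P) = 2.5^2 = 6.25
Var(Y) = 4² * 6.25 = 16 * 6.25 = 100

100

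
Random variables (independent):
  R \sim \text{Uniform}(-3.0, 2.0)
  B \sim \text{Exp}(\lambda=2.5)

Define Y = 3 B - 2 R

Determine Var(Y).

For independent RVs: Var(aX + bY) = a²Var(X) + b²Var(Y)
Var(R) = 2.0833333
Var(B) = 0.16
Var(Y) = (-2)²*2.0833333 + 3²*0.16
= 4*2.0833333 + 9*0.16 = 9.7733333

9.7733333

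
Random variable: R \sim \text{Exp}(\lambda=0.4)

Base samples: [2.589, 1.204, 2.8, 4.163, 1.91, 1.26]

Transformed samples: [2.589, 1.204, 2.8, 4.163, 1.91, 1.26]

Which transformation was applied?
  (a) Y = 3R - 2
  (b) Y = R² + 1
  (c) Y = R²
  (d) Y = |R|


Checking option (d) Y = |R|:
  R = 2.589 -> Y = 2.589 ✓
  R = 1.204 -> Y = 1.204 ✓
  R = 2.8 -> Y = 2.8 ✓
All samples match this transformation.

(d) |R|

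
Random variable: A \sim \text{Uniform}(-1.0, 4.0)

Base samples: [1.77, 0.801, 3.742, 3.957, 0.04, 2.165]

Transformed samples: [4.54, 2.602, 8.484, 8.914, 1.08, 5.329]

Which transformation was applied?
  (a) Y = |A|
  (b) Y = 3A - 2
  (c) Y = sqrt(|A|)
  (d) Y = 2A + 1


Checking option (d) Y = 2A + 1:
  A = 1.77 -> Y = 4.54 ✓
  A = 0.801 -> Y = 2.602 ✓
  A = 3.742 -> Y = 8.484 ✓
All samples match this transformation.

(d) 2A + 1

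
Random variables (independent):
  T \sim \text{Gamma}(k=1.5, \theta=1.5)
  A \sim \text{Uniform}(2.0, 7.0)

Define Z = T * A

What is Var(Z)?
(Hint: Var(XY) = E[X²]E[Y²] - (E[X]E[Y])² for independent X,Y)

Var(XY) = E[X²]E[Y²] - (E[X]E[Y])²
E[T] = 2.25, Var(T) = 3.375
E[A] = 4.5, Var(A) = 2.0833333
E[T²] = 3.375 + 2.25² = 8.4375
E[A²] = 2.0833333 + 4.5² = 22.333333
Var(Z) = 8.4375*22.333333 - (2.25*4.5)²
= 188.4375 - 102.51562 = 85.921875

85.921875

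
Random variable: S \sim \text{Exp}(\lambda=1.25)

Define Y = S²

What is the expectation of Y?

E[S²] = Var(S) + (E[S])² = 0.64 + 0.64 = 1.28

1.28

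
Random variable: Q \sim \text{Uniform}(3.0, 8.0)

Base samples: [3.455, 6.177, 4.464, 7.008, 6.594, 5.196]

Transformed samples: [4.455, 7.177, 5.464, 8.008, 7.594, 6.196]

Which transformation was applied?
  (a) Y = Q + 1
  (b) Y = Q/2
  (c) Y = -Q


Checking option (a) Y = Q + 1:
  Q = 3.455 -> Y = 4.455 ✓
  Q = 6.177 -> Y = 7.177 ✓
  Q = 4.464 -> Y = 5.464 ✓
All samples match this transformation.

(a) Q + 1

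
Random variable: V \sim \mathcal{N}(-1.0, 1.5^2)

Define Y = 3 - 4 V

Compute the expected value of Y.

For Y = -4V + 3:
E[Y] = -4 * E[V] + 3
E[V] = -1.0 = -1
E[Y] = -4 * (-1) + 3 = 7

7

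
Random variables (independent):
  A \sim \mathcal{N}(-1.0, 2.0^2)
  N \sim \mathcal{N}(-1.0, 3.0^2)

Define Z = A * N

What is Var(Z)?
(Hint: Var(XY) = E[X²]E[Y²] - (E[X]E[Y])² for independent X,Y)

Var(XY) = E[X²]E[Y²] - (E[X]E[Y])²
E[A] = -1, Var(A) = 4
E[N] = -1, Var(N) = 9
E[A²] = 4 + (-1)² = 5
E[N²] = 9 + (-1)² = 10
Var(Z) = 5*10 - (-1*(-1))²
= 50 - 1 = 49

49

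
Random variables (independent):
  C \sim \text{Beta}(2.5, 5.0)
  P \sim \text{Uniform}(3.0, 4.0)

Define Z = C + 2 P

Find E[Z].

E[Z] = 1*E[C] + 2*E[P]
E[C] = 0.33333333
E[P] = 3.5
E[Z] = 1*0.33333333 + 2*3.5 = 7.3333333

7.3333333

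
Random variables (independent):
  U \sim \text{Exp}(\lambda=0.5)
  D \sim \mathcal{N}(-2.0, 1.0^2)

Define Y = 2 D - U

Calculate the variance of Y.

For independent RVs: Var(aX + bY) = a²Var(X) + b²Var(Y)
Var(U) = 4
Var(D) = 1
Var(Y) = (-1)²*4 + 2²*1
= 1*4 + 4*1 = 8

8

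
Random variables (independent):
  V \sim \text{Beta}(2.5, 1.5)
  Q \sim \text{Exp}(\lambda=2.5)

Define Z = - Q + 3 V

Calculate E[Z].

E[Z] = 3*E[V] - 1*E[Q]
E[V] = 0.625
E[Q] = 0.4
E[Z] = 3*0.625 - 1*0.4 = 1.475

1.475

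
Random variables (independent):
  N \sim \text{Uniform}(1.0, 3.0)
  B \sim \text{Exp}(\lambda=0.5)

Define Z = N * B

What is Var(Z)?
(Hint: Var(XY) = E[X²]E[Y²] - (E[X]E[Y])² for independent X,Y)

Var(XY) = E[X²]E[Y²] - (E[X]E[Y])²
E[N] = 2, Var(N) = 0.33333333
E[B] = 2, Var(B) = 4
E[N²] = 0.33333333 + 2² = 4.3333333
E[B²] = 4 + 2² = 8
Var(Z) = 4.3333333*8 - (2*2)²
= 34.666667 - 16 = 18.666667

18.666667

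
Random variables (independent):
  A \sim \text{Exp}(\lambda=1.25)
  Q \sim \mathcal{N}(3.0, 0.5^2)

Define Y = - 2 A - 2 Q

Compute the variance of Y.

For independent RVs: Var(aX + bY) = a²Var(X) + b²Var(Y)
Var(A) = 0.64
Var(Q) = 0.25
Var(Y) = (-2)²*0.64 + (-2)²*0.25
= 4*0.64 + 4*0.25 = 3.56

3.56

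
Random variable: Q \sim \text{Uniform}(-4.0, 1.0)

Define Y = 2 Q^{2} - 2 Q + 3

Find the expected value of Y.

E[Y] = 2*E[Q²] - 2*E[Q] + 3
E[Q] = -1.5
E[Q²] = Var(Q) + (E[Q])² = 2.0833333 + 2.25 = 4.3333333
E[Y] = 2*4.3333333 - 2*(-1.5) + 3 = 14.666667

14.666667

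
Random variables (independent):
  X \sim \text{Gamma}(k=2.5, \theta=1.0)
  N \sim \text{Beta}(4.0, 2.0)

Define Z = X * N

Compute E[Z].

For independent RVs: E[XY] = E[X]*E[Y]
E[X] = 2.5
E[N] = 0.66666667
E[Z] = 2.5 * 0.66666667 = 1.6666667

1.6666667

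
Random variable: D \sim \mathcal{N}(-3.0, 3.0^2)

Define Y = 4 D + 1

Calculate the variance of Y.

For Y = aD + b: Var(Y) = a² * Var(D)
Var(D) = 3.0^2 = 9
Var(Y) = 4² * 9 = 16 * 9 = 144

144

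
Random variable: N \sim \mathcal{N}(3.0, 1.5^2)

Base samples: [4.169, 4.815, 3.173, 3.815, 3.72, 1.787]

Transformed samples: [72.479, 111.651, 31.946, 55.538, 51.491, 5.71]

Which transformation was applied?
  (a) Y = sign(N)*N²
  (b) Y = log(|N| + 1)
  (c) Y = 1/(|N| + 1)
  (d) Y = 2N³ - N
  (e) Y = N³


Checking option (e) Y = N³:
  N = 4.169 -> Y = 72.479 ✓
  N = 4.815 -> Y = 111.651 ✓
  N = 3.173 -> Y = 31.946 ✓
All samples match this transformation.

(e) N³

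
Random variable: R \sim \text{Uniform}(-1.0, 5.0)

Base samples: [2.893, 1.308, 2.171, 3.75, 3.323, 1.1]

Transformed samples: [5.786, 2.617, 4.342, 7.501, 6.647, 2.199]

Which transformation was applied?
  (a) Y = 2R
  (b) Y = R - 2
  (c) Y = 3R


Checking option (a) Y = 2R:
  R = 2.893 -> Y = 5.786 ✓
  R = 1.308 -> Y = 2.617 ✓
  R = 2.171 -> Y = 4.342 ✓
All samples match this transformation.

(a) 2R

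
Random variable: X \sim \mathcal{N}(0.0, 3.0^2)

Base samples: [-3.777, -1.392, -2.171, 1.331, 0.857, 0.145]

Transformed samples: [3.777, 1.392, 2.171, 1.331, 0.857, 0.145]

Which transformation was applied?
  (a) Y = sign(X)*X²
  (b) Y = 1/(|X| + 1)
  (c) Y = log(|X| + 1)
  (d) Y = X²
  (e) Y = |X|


Checking option (e) Y = |X|:
  X = -3.777 -> Y = 3.777 ✓
  X = -1.392 -> Y = 1.392 ✓
  X = -2.171 -> Y = 2.171 ✓
All samples match this transformation.

(e) |X|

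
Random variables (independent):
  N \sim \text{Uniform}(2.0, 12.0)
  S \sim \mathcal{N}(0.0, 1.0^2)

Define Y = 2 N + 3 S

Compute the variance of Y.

For independent RVs: Var(aX + bY) = a²Var(X) + b²Var(Y)
Var(N) = 8.3333333
Var(S) = 1
Var(Y) = 2²*8.3333333 + 3²*1
= 4*8.3333333 + 9*1 = 42.333333

42.333333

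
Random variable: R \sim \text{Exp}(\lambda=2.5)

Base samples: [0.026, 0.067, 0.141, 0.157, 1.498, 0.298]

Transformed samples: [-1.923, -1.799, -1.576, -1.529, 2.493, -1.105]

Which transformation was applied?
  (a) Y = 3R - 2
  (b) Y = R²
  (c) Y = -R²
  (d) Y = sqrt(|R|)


Checking option (a) Y = 3R - 2:
  R = 0.026 -> Y = -1.923 ✓
  R = 0.067 -> Y = -1.799 ✓
  R = 0.141 -> Y = -1.576 ✓
All samples match this transformation.

(a) 3R - 2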